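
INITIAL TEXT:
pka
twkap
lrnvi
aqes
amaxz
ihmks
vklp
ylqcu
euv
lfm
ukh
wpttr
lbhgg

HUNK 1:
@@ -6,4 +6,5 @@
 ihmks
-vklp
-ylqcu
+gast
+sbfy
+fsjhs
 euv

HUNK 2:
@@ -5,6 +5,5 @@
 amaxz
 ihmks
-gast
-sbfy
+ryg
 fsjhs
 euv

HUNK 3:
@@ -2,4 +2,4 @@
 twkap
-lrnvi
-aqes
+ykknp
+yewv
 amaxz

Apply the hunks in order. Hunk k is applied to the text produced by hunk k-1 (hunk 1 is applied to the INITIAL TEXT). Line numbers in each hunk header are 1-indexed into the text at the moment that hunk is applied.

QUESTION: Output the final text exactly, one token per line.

Answer: pka
twkap
ykknp
yewv
amaxz
ihmks
ryg
fsjhs
euv
lfm
ukh
wpttr
lbhgg

Derivation:
Hunk 1: at line 6 remove [vklp,ylqcu] add [gast,sbfy,fsjhs] -> 14 lines: pka twkap lrnvi aqes amaxz ihmks gast sbfy fsjhs euv lfm ukh wpttr lbhgg
Hunk 2: at line 5 remove [gast,sbfy] add [ryg] -> 13 lines: pka twkap lrnvi aqes amaxz ihmks ryg fsjhs euv lfm ukh wpttr lbhgg
Hunk 3: at line 2 remove [lrnvi,aqes] add [ykknp,yewv] -> 13 lines: pka twkap ykknp yewv amaxz ihmks ryg fsjhs euv lfm ukh wpttr lbhgg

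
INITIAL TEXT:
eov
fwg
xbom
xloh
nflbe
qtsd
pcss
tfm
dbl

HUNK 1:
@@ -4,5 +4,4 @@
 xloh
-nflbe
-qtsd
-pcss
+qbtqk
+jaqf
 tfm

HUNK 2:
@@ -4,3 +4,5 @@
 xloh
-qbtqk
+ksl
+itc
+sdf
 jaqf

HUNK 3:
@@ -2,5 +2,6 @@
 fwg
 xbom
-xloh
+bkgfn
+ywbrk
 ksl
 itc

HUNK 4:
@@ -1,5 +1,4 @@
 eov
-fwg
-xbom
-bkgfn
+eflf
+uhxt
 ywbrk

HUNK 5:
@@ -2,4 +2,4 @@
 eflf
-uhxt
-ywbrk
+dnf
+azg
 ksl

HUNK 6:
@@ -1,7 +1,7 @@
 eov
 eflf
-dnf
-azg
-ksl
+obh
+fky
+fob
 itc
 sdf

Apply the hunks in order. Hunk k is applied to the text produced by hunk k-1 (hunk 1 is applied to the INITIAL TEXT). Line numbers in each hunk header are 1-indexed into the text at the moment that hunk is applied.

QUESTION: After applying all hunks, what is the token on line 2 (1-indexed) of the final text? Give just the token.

Hunk 1: at line 4 remove [nflbe,qtsd,pcss] add [qbtqk,jaqf] -> 8 lines: eov fwg xbom xloh qbtqk jaqf tfm dbl
Hunk 2: at line 4 remove [qbtqk] add [ksl,itc,sdf] -> 10 lines: eov fwg xbom xloh ksl itc sdf jaqf tfm dbl
Hunk 3: at line 2 remove [xloh] add [bkgfn,ywbrk] -> 11 lines: eov fwg xbom bkgfn ywbrk ksl itc sdf jaqf tfm dbl
Hunk 4: at line 1 remove [fwg,xbom,bkgfn] add [eflf,uhxt] -> 10 lines: eov eflf uhxt ywbrk ksl itc sdf jaqf tfm dbl
Hunk 5: at line 2 remove [uhxt,ywbrk] add [dnf,azg] -> 10 lines: eov eflf dnf azg ksl itc sdf jaqf tfm dbl
Hunk 6: at line 1 remove [dnf,azg,ksl] add [obh,fky,fob] -> 10 lines: eov eflf obh fky fob itc sdf jaqf tfm dbl
Final line 2: eflf

Answer: eflf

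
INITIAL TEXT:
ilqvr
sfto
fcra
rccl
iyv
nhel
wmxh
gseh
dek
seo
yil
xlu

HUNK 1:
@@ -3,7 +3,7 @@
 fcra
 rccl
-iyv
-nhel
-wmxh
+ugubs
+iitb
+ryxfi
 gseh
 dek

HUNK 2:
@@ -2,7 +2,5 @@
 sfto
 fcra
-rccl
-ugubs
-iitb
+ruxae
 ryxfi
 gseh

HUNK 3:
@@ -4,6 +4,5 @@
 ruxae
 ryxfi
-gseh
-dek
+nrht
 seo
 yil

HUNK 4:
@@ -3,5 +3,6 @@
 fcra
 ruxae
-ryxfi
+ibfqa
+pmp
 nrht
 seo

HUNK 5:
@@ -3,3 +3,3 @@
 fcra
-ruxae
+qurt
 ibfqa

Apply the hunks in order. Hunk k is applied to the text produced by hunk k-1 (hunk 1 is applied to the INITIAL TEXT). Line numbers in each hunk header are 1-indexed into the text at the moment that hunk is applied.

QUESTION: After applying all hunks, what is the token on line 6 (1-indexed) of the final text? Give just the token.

Answer: pmp

Derivation:
Hunk 1: at line 3 remove [iyv,nhel,wmxh] add [ugubs,iitb,ryxfi] -> 12 lines: ilqvr sfto fcra rccl ugubs iitb ryxfi gseh dek seo yil xlu
Hunk 2: at line 2 remove [rccl,ugubs,iitb] add [ruxae] -> 10 lines: ilqvr sfto fcra ruxae ryxfi gseh dek seo yil xlu
Hunk 3: at line 4 remove [gseh,dek] add [nrht] -> 9 lines: ilqvr sfto fcra ruxae ryxfi nrht seo yil xlu
Hunk 4: at line 3 remove [ryxfi] add [ibfqa,pmp] -> 10 lines: ilqvr sfto fcra ruxae ibfqa pmp nrht seo yil xlu
Hunk 5: at line 3 remove [ruxae] add [qurt] -> 10 lines: ilqvr sfto fcra qurt ibfqa pmp nrht seo yil xlu
Final line 6: pmp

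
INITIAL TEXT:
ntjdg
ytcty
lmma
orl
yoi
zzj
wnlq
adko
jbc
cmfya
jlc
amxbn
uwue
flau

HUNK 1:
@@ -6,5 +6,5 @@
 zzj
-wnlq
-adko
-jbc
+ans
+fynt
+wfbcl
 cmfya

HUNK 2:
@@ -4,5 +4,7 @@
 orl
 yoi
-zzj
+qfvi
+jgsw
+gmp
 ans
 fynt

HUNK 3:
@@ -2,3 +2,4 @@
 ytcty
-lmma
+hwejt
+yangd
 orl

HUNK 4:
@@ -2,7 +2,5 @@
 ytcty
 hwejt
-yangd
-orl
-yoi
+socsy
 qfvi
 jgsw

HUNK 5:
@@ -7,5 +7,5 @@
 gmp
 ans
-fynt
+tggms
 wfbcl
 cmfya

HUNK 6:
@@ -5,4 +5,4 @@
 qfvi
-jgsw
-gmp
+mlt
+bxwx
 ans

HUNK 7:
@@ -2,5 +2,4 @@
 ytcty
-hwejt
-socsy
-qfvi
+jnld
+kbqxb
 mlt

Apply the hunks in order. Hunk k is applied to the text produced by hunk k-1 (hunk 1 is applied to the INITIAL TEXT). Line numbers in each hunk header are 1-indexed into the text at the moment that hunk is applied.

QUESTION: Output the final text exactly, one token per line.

Hunk 1: at line 6 remove [wnlq,adko,jbc] add [ans,fynt,wfbcl] -> 14 lines: ntjdg ytcty lmma orl yoi zzj ans fynt wfbcl cmfya jlc amxbn uwue flau
Hunk 2: at line 4 remove [zzj] add [qfvi,jgsw,gmp] -> 16 lines: ntjdg ytcty lmma orl yoi qfvi jgsw gmp ans fynt wfbcl cmfya jlc amxbn uwue flau
Hunk 3: at line 2 remove [lmma] add [hwejt,yangd] -> 17 lines: ntjdg ytcty hwejt yangd orl yoi qfvi jgsw gmp ans fynt wfbcl cmfya jlc amxbn uwue flau
Hunk 4: at line 2 remove [yangd,orl,yoi] add [socsy] -> 15 lines: ntjdg ytcty hwejt socsy qfvi jgsw gmp ans fynt wfbcl cmfya jlc amxbn uwue flau
Hunk 5: at line 7 remove [fynt] add [tggms] -> 15 lines: ntjdg ytcty hwejt socsy qfvi jgsw gmp ans tggms wfbcl cmfya jlc amxbn uwue flau
Hunk 6: at line 5 remove [jgsw,gmp] add [mlt,bxwx] -> 15 lines: ntjdg ytcty hwejt socsy qfvi mlt bxwx ans tggms wfbcl cmfya jlc amxbn uwue flau
Hunk 7: at line 2 remove [hwejt,socsy,qfvi] add [jnld,kbqxb] -> 14 lines: ntjdg ytcty jnld kbqxb mlt bxwx ans tggms wfbcl cmfya jlc amxbn uwue flau

Answer: ntjdg
ytcty
jnld
kbqxb
mlt
bxwx
ans
tggms
wfbcl
cmfya
jlc
amxbn
uwue
flau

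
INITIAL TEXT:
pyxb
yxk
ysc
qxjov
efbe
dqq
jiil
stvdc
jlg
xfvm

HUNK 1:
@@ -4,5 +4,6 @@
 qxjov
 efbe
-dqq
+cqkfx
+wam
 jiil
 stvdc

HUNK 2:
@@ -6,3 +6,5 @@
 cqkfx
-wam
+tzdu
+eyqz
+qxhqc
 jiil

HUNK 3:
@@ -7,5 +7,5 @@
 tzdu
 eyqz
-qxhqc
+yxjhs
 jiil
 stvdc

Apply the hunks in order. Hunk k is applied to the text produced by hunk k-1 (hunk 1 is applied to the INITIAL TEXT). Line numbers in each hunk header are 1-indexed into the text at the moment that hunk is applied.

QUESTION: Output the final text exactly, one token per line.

Answer: pyxb
yxk
ysc
qxjov
efbe
cqkfx
tzdu
eyqz
yxjhs
jiil
stvdc
jlg
xfvm

Derivation:
Hunk 1: at line 4 remove [dqq] add [cqkfx,wam] -> 11 lines: pyxb yxk ysc qxjov efbe cqkfx wam jiil stvdc jlg xfvm
Hunk 2: at line 6 remove [wam] add [tzdu,eyqz,qxhqc] -> 13 lines: pyxb yxk ysc qxjov efbe cqkfx tzdu eyqz qxhqc jiil stvdc jlg xfvm
Hunk 3: at line 7 remove [qxhqc] add [yxjhs] -> 13 lines: pyxb yxk ysc qxjov efbe cqkfx tzdu eyqz yxjhs jiil stvdc jlg xfvm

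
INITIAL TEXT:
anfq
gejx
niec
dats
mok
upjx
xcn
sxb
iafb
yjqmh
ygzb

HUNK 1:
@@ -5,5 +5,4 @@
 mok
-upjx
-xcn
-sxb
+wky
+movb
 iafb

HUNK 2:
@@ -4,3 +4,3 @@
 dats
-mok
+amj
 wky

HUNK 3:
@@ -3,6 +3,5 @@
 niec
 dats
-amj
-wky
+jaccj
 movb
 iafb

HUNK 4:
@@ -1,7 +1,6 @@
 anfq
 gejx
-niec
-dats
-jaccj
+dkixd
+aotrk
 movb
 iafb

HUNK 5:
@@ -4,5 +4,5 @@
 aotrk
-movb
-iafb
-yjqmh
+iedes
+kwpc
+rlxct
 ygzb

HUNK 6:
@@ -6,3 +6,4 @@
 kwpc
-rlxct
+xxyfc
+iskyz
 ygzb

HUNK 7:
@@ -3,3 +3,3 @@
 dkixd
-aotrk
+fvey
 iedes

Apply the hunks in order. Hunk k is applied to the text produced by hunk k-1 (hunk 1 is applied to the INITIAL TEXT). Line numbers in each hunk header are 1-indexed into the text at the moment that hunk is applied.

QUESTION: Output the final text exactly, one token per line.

Hunk 1: at line 5 remove [upjx,xcn,sxb] add [wky,movb] -> 10 lines: anfq gejx niec dats mok wky movb iafb yjqmh ygzb
Hunk 2: at line 4 remove [mok] add [amj] -> 10 lines: anfq gejx niec dats amj wky movb iafb yjqmh ygzb
Hunk 3: at line 3 remove [amj,wky] add [jaccj] -> 9 lines: anfq gejx niec dats jaccj movb iafb yjqmh ygzb
Hunk 4: at line 1 remove [niec,dats,jaccj] add [dkixd,aotrk] -> 8 lines: anfq gejx dkixd aotrk movb iafb yjqmh ygzb
Hunk 5: at line 4 remove [movb,iafb,yjqmh] add [iedes,kwpc,rlxct] -> 8 lines: anfq gejx dkixd aotrk iedes kwpc rlxct ygzb
Hunk 6: at line 6 remove [rlxct] add [xxyfc,iskyz] -> 9 lines: anfq gejx dkixd aotrk iedes kwpc xxyfc iskyz ygzb
Hunk 7: at line 3 remove [aotrk] add [fvey] -> 9 lines: anfq gejx dkixd fvey iedes kwpc xxyfc iskyz ygzb

Answer: anfq
gejx
dkixd
fvey
iedes
kwpc
xxyfc
iskyz
ygzb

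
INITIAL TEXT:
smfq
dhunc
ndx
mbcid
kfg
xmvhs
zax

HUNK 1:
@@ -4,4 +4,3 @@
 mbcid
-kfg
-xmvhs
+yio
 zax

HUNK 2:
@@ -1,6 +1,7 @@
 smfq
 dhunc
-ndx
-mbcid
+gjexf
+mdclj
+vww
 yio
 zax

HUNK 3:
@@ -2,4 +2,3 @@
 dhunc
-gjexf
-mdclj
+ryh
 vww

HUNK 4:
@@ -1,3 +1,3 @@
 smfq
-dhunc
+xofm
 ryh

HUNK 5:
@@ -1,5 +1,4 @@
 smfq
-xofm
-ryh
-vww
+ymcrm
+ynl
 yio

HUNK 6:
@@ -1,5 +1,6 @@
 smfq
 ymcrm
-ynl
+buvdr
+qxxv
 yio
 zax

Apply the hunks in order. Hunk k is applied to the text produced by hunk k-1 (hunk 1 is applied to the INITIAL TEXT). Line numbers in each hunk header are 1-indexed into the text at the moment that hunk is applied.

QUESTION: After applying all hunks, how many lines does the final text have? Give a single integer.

Answer: 6

Derivation:
Hunk 1: at line 4 remove [kfg,xmvhs] add [yio] -> 6 lines: smfq dhunc ndx mbcid yio zax
Hunk 2: at line 1 remove [ndx,mbcid] add [gjexf,mdclj,vww] -> 7 lines: smfq dhunc gjexf mdclj vww yio zax
Hunk 3: at line 2 remove [gjexf,mdclj] add [ryh] -> 6 lines: smfq dhunc ryh vww yio zax
Hunk 4: at line 1 remove [dhunc] add [xofm] -> 6 lines: smfq xofm ryh vww yio zax
Hunk 5: at line 1 remove [xofm,ryh,vww] add [ymcrm,ynl] -> 5 lines: smfq ymcrm ynl yio zax
Hunk 6: at line 1 remove [ynl] add [buvdr,qxxv] -> 6 lines: smfq ymcrm buvdr qxxv yio zax
Final line count: 6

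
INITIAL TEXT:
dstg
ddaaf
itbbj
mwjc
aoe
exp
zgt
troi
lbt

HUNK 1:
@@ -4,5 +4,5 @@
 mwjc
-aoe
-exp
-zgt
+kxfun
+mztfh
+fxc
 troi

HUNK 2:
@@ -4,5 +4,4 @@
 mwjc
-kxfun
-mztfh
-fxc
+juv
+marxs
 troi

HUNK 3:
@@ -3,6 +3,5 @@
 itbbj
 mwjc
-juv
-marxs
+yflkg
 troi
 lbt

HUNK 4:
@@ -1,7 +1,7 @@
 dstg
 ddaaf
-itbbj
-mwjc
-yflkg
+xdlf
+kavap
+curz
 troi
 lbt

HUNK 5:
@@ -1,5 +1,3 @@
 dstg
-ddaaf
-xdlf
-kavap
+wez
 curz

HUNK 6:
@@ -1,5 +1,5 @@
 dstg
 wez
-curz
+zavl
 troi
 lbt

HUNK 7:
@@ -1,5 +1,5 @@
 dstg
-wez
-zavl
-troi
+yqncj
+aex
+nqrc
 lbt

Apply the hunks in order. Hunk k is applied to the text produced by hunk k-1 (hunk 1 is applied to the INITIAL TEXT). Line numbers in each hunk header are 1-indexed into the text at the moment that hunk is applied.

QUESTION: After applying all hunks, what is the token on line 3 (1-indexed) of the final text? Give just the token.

Answer: aex

Derivation:
Hunk 1: at line 4 remove [aoe,exp,zgt] add [kxfun,mztfh,fxc] -> 9 lines: dstg ddaaf itbbj mwjc kxfun mztfh fxc troi lbt
Hunk 2: at line 4 remove [kxfun,mztfh,fxc] add [juv,marxs] -> 8 lines: dstg ddaaf itbbj mwjc juv marxs troi lbt
Hunk 3: at line 3 remove [juv,marxs] add [yflkg] -> 7 lines: dstg ddaaf itbbj mwjc yflkg troi lbt
Hunk 4: at line 1 remove [itbbj,mwjc,yflkg] add [xdlf,kavap,curz] -> 7 lines: dstg ddaaf xdlf kavap curz troi lbt
Hunk 5: at line 1 remove [ddaaf,xdlf,kavap] add [wez] -> 5 lines: dstg wez curz troi lbt
Hunk 6: at line 1 remove [curz] add [zavl] -> 5 lines: dstg wez zavl troi lbt
Hunk 7: at line 1 remove [wez,zavl,troi] add [yqncj,aex,nqrc] -> 5 lines: dstg yqncj aex nqrc lbt
Final line 3: aex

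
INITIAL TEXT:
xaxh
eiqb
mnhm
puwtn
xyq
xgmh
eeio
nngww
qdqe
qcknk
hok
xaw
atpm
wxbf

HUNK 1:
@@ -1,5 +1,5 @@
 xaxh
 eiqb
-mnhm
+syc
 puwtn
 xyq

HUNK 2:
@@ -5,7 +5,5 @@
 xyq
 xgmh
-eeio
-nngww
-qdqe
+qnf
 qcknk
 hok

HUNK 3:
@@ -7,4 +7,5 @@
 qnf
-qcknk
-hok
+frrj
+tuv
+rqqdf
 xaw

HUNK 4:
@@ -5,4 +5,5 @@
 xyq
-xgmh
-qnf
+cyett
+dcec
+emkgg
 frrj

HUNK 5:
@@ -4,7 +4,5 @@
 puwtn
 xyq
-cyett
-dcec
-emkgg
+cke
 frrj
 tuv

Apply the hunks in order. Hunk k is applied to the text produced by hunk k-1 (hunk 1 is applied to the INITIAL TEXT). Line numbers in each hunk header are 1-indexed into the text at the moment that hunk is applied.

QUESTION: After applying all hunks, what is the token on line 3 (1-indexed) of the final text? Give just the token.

Answer: syc

Derivation:
Hunk 1: at line 1 remove [mnhm] add [syc] -> 14 lines: xaxh eiqb syc puwtn xyq xgmh eeio nngww qdqe qcknk hok xaw atpm wxbf
Hunk 2: at line 5 remove [eeio,nngww,qdqe] add [qnf] -> 12 lines: xaxh eiqb syc puwtn xyq xgmh qnf qcknk hok xaw atpm wxbf
Hunk 3: at line 7 remove [qcknk,hok] add [frrj,tuv,rqqdf] -> 13 lines: xaxh eiqb syc puwtn xyq xgmh qnf frrj tuv rqqdf xaw atpm wxbf
Hunk 4: at line 5 remove [xgmh,qnf] add [cyett,dcec,emkgg] -> 14 lines: xaxh eiqb syc puwtn xyq cyett dcec emkgg frrj tuv rqqdf xaw atpm wxbf
Hunk 5: at line 4 remove [cyett,dcec,emkgg] add [cke] -> 12 lines: xaxh eiqb syc puwtn xyq cke frrj tuv rqqdf xaw atpm wxbf
Final line 3: syc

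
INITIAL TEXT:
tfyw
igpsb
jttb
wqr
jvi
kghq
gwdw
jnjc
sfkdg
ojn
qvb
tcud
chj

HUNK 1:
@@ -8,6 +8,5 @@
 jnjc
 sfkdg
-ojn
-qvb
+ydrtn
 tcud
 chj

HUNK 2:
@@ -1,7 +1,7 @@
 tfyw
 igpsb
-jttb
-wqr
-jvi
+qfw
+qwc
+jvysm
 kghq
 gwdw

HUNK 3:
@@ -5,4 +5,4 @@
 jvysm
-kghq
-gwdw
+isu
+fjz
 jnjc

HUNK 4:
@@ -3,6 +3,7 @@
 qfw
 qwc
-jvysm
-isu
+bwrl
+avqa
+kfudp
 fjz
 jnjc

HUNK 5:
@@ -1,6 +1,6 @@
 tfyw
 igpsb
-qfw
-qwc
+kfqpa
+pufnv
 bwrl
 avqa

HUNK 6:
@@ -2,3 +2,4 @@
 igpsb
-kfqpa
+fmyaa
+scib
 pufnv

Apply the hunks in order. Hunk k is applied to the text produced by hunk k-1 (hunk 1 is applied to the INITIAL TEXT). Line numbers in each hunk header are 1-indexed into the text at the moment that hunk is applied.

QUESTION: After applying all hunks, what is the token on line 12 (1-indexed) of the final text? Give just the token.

Hunk 1: at line 8 remove [ojn,qvb] add [ydrtn] -> 12 lines: tfyw igpsb jttb wqr jvi kghq gwdw jnjc sfkdg ydrtn tcud chj
Hunk 2: at line 1 remove [jttb,wqr,jvi] add [qfw,qwc,jvysm] -> 12 lines: tfyw igpsb qfw qwc jvysm kghq gwdw jnjc sfkdg ydrtn tcud chj
Hunk 3: at line 5 remove [kghq,gwdw] add [isu,fjz] -> 12 lines: tfyw igpsb qfw qwc jvysm isu fjz jnjc sfkdg ydrtn tcud chj
Hunk 4: at line 3 remove [jvysm,isu] add [bwrl,avqa,kfudp] -> 13 lines: tfyw igpsb qfw qwc bwrl avqa kfudp fjz jnjc sfkdg ydrtn tcud chj
Hunk 5: at line 1 remove [qfw,qwc] add [kfqpa,pufnv] -> 13 lines: tfyw igpsb kfqpa pufnv bwrl avqa kfudp fjz jnjc sfkdg ydrtn tcud chj
Hunk 6: at line 2 remove [kfqpa] add [fmyaa,scib] -> 14 lines: tfyw igpsb fmyaa scib pufnv bwrl avqa kfudp fjz jnjc sfkdg ydrtn tcud chj
Final line 12: ydrtn

Answer: ydrtn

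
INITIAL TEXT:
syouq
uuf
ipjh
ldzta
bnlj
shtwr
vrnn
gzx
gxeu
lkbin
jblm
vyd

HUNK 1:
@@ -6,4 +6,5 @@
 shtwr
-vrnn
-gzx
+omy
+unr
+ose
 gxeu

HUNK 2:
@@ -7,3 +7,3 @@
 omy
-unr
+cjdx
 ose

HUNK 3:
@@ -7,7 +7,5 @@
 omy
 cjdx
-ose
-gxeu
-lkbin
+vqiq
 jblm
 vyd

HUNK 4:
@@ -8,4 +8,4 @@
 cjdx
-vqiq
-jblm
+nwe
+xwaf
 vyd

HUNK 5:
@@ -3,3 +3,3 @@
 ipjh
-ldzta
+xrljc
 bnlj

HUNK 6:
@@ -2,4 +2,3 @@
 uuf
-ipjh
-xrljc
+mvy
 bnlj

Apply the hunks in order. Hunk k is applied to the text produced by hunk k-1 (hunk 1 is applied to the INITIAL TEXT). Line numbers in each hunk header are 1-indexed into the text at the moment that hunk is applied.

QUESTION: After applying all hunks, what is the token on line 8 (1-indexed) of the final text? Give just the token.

Answer: nwe

Derivation:
Hunk 1: at line 6 remove [vrnn,gzx] add [omy,unr,ose] -> 13 lines: syouq uuf ipjh ldzta bnlj shtwr omy unr ose gxeu lkbin jblm vyd
Hunk 2: at line 7 remove [unr] add [cjdx] -> 13 lines: syouq uuf ipjh ldzta bnlj shtwr omy cjdx ose gxeu lkbin jblm vyd
Hunk 3: at line 7 remove [ose,gxeu,lkbin] add [vqiq] -> 11 lines: syouq uuf ipjh ldzta bnlj shtwr omy cjdx vqiq jblm vyd
Hunk 4: at line 8 remove [vqiq,jblm] add [nwe,xwaf] -> 11 lines: syouq uuf ipjh ldzta bnlj shtwr omy cjdx nwe xwaf vyd
Hunk 5: at line 3 remove [ldzta] add [xrljc] -> 11 lines: syouq uuf ipjh xrljc bnlj shtwr omy cjdx nwe xwaf vyd
Hunk 6: at line 2 remove [ipjh,xrljc] add [mvy] -> 10 lines: syouq uuf mvy bnlj shtwr omy cjdx nwe xwaf vyd
Final line 8: nwe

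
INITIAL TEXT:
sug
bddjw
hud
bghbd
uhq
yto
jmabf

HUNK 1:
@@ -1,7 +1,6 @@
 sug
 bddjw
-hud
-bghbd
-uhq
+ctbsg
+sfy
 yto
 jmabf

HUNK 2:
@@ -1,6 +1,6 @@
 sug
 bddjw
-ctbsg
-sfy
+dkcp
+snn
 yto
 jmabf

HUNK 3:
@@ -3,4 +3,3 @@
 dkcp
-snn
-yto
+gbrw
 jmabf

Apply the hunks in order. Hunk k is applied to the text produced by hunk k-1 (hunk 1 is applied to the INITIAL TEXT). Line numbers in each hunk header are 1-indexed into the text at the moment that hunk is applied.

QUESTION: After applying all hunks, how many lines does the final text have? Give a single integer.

Hunk 1: at line 1 remove [hud,bghbd,uhq] add [ctbsg,sfy] -> 6 lines: sug bddjw ctbsg sfy yto jmabf
Hunk 2: at line 1 remove [ctbsg,sfy] add [dkcp,snn] -> 6 lines: sug bddjw dkcp snn yto jmabf
Hunk 3: at line 3 remove [snn,yto] add [gbrw] -> 5 lines: sug bddjw dkcp gbrw jmabf
Final line count: 5

Answer: 5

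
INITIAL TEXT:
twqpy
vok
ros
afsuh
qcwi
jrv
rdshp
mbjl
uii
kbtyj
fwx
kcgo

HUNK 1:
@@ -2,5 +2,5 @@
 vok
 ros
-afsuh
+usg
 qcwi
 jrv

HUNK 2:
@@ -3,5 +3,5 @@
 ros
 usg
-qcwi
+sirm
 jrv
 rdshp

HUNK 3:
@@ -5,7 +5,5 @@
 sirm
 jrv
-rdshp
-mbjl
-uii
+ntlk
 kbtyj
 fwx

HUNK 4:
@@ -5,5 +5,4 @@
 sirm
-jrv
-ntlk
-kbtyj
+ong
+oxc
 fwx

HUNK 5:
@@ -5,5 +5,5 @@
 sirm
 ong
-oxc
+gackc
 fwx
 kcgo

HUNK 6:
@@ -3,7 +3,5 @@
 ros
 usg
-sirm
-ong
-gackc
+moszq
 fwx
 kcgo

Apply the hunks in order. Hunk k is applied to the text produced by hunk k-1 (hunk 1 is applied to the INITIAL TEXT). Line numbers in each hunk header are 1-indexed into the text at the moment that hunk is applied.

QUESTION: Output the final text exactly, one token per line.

Hunk 1: at line 2 remove [afsuh] add [usg] -> 12 lines: twqpy vok ros usg qcwi jrv rdshp mbjl uii kbtyj fwx kcgo
Hunk 2: at line 3 remove [qcwi] add [sirm] -> 12 lines: twqpy vok ros usg sirm jrv rdshp mbjl uii kbtyj fwx kcgo
Hunk 3: at line 5 remove [rdshp,mbjl,uii] add [ntlk] -> 10 lines: twqpy vok ros usg sirm jrv ntlk kbtyj fwx kcgo
Hunk 4: at line 5 remove [jrv,ntlk,kbtyj] add [ong,oxc] -> 9 lines: twqpy vok ros usg sirm ong oxc fwx kcgo
Hunk 5: at line 5 remove [oxc] add [gackc] -> 9 lines: twqpy vok ros usg sirm ong gackc fwx kcgo
Hunk 6: at line 3 remove [sirm,ong,gackc] add [moszq] -> 7 lines: twqpy vok ros usg moszq fwx kcgo

Answer: twqpy
vok
ros
usg
moszq
fwx
kcgo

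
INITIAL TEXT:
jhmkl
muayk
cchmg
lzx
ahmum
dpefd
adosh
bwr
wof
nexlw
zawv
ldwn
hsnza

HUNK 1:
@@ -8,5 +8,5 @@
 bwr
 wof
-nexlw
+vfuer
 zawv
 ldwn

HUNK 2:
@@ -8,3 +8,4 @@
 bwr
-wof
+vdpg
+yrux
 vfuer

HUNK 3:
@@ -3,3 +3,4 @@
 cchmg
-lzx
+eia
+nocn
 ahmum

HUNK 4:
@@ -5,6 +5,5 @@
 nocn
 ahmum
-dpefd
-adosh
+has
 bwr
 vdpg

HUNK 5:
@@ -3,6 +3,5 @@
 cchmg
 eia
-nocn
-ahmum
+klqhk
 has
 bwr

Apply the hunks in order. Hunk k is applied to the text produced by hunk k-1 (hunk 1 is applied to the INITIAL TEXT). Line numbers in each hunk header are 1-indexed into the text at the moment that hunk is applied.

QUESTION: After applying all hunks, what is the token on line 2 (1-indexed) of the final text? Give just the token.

Answer: muayk

Derivation:
Hunk 1: at line 8 remove [nexlw] add [vfuer] -> 13 lines: jhmkl muayk cchmg lzx ahmum dpefd adosh bwr wof vfuer zawv ldwn hsnza
Hunk 2: at line 8 remove [wof] add [vdpg,yrux] -> 14 lines: jhmkl muayk cchmg lzx ahmum dpefd adosh bwr vdpg yrux vfuer zawv ldwn hsnza
Hunk 3: at line 3 remove [lzx] add [eia,nocn] -> 15 lines: jhmkl muayk cchmg eia nocn ahmum dpefd adosh bwr vdpg yrux vfuer zawv ldwn hsnza
Hunk 4: at line 5 remove [dpefd,adosh] add [has] -> 14 lines: jhmkl muayk cchmg eia nocn ahmum has bwr vdpg yrux vfuer zawv ldwn hsnza
Hunk 5: at line 3 remove [nocn,ahmum] add [klqhk] -> 13 lines: jhmkl muayk cchmg eia klqhk has bwr vdpg yrux vfuer zawv ldwn hsnza
Final line 2: muayk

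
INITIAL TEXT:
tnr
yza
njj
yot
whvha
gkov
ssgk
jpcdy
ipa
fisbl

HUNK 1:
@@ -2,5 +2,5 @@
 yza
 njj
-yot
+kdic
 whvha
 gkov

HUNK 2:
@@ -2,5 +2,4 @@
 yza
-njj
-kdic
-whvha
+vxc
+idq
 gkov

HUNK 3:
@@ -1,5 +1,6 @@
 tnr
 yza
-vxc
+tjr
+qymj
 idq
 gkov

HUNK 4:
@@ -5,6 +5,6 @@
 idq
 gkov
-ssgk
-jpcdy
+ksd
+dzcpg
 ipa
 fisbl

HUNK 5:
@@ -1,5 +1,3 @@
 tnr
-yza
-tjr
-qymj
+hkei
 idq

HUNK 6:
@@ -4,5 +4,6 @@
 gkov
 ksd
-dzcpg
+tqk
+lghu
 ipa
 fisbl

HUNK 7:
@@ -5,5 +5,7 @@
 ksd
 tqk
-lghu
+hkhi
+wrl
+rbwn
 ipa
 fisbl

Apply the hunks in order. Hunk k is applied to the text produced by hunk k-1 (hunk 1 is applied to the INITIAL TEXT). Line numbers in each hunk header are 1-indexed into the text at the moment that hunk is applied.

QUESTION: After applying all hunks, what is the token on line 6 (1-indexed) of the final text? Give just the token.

Answer: tqk

Derivation:
Hunk 1: at line 2 remove [yot] add [kdic] -> 10 lines: tnr yza njj kdic whvha gkov ssgk jpcdy ipa fisbl
Hunk 2: at line 2 remove [njj,kdic,whvha] add [vxc,idq] -> 9 lines: tnr yza vxc idq gkov ssgk jpcdy ipa fisbl
Hunk 3: at line 1 remove [vxc] add [tjr,qymj] -> 10 lines: tnr yza tjr qymj idq gkov ssgk jpcdy ipa fisbl
Hunk 4: at line 5 remove [ssgk,jpcdy] add [ksd,dzcpg] -> 10 lines: tnr yza tjr qymj idq gkov ksd dzcpg ipa fisbl
Hunk 5: at line 1 remove [yza,tjr,qymj] add [hkei] -> 8 lines: tnr hkei idq gkov ksd dzcpg ipa fisbl
Hunk 6: at line 4 remove [dzcpg] add [tqk,lghu] -> 9 lines: tnr hkei idq gkov ksd tqk lghu ipa fisbl
Hunk 7: at line 5 remove [lghu] add [hkhi,wrl,rbwn] -> 11 lines: tnr hkei idq gkov ksd tqk hkhi wrl rbwn ipa fisbl
Final line 6: tqk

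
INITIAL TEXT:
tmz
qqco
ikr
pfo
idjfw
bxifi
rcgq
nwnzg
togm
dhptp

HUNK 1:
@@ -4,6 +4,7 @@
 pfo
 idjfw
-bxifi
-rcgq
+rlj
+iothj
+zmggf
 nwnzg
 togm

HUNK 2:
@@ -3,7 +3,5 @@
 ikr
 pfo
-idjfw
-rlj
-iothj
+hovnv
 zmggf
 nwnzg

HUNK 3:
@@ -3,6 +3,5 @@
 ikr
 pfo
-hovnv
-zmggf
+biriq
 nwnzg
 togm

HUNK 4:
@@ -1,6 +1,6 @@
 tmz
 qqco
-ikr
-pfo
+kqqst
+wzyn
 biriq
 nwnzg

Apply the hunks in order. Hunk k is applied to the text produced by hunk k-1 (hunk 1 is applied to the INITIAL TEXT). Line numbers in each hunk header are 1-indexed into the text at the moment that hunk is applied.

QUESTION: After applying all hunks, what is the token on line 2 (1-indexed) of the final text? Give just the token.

Answer: qqco

Derivation:
Hunk 1: at line 4 remove [bxifi,rcgq] add [rlj,iothj,zmggf] -> 11 lines: tmz qqco ikr pfo idjfw rlj iothj zmggf nwnzg togm dhptp
Hunk 2: at line 3 remove [idjfw,rlj,iothj] add [hovnv] -> 9 lines: tmz qqco ikr pfo hovnv zmggf nwnzg togm dhptp
Hunk 3: at line 3 remove [hovnv,zmggf] add [biriq] -> 8 lines: tmz qqco ikr pfo biriq nwnzg togm dhptp
Hunk 4: at line 1 remove [ikr,pfo] add [kqqst,wzyn] -> 8 lines: tmz qqco kqqst wzyn biriq nwnzg togm dhptp
Final line 2: qqco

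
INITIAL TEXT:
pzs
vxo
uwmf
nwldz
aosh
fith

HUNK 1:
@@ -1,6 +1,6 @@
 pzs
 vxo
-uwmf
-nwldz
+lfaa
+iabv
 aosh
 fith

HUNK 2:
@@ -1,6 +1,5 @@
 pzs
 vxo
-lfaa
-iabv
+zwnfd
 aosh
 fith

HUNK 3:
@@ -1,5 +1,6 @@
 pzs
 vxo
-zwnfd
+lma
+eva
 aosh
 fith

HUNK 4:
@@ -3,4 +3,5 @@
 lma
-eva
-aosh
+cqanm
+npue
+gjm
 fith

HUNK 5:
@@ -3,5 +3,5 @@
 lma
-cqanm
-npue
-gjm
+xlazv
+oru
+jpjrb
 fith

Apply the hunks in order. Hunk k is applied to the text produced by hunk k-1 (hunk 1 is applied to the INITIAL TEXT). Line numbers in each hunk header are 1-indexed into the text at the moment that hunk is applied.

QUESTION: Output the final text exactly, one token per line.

Hunk 1: at line 1 remove [uwmf,nwldz] add [lfaa,iabv] -> 6 lines: pzs vxo lfaa iabv aosh fith
Hunk 2: at line 1 remove [lfaa,iabv] add [zwnfd] -> 5 lines: pzs vxo zwnfd aosh fith
Hunk 3: at line 1 remove [zwnfd] add [lma,eva] -> 6 lines: pzs vxo lma eva aosh fith
Hunk 4: at line 3 remove [eva,aosh] add [cqanm,npue,gjm] -> 7 lines: pzs vxo lma cqanm npue gjm fith
Hunk 5: at line 3 remove [cqanm,npue,gjm] add [xlazv,oru,jpjrb] -> 7 lines: pzs vxo lma xlazv oru jpjrb fith

Answer: pzs
vxo
lma
xlazv
oru
jpjrb
fith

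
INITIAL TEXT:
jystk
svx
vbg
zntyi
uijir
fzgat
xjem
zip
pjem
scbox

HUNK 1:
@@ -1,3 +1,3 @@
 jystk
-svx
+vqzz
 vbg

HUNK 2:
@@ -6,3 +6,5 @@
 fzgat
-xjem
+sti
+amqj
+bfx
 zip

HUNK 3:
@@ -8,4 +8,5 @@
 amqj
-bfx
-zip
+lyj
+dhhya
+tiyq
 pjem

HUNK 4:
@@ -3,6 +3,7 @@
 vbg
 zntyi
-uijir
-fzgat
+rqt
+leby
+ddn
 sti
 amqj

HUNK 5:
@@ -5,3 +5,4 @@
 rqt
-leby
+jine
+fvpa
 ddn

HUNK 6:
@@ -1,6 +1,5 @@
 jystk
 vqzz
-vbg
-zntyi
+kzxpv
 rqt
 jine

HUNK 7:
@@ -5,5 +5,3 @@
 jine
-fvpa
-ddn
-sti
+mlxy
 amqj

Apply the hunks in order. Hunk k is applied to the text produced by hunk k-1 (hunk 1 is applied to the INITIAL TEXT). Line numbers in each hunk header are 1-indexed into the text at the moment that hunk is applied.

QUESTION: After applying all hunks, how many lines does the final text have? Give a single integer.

Answer: 12

Derivation:
Hunk 1: at line 1 remove [svx] add [vqzz] -> 10 lines: jystk vqzz vbg zntyi uijir fzgat xjem zip pjem scbox
Hunk 2: at line 6 remove [xjem] add [sti,amqj,bfx] -> 12 lines: jystk vqzz vbg zntyi uijir fzgat sti amqj bfx zip pjem scbox
Hunk 3: at line 8 remove [bfx,zip] add [lyj,dhhya,tiyq] -> 13 lines: jystk vqzz vbg zntyi uijir fzgat sti amqj lyj dhhya tiyq pjem scbox
Hunk 4: at line 3 remove [uijir,fzgat] add [rqt,leby,ddn] -> 14 lines: jystk vqzz vbg zntyi rqt leby ddn sti amqj lyj dhhya tiyq pjem scbox
Hunk 5: at line 5 remove [leby] add [jine,fvpa] -> 15 lines: jystk vqzz vbg zntyi rqt jine fvpa ddn sti amqj lyj dhhya tiyq pjem scbox
Hunk 6: at line 1 remove [vbg,zntyi] add [kzxpv] -> 14 lines: jystk vqzz kzxpv rqt jine fvpa ddn sti amqj lyj dhhya tiyq pjem scbox
Hunk 7: at line 5 remove [fvpa,ddn,sti] add [mlxy] -> 12 lines: jystk vqzz kzxpv rqt jine mlxy amqj lyj dhhya tiyq pjem scbox
Final line count: 12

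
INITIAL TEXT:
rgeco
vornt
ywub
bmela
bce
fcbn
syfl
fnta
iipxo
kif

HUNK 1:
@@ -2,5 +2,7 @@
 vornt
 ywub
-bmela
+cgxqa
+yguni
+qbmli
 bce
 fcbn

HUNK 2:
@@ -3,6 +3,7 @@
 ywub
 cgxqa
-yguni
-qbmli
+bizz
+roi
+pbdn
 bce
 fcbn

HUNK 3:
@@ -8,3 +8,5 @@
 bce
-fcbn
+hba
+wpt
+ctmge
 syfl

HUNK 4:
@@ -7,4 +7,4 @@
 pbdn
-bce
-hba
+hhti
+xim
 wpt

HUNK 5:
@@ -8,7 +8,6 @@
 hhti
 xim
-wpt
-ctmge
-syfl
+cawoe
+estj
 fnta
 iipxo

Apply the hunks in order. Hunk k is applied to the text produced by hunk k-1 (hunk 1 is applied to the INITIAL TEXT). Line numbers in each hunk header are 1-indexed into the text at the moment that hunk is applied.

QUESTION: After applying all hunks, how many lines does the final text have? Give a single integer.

Hunk 1: at line 2 remove [bmela] add [cgxqa,yguni,qbmli] -> 12 lines: rgeco vornt ywub cgxqa yguni qbmli bce fcbn syfl fnta iipxo kif
Hunk 2: at line 3 remove [yguni,qbmli] add [bizz,roi,pbdn] -> 13 lines: rgeco vornt ywub cgxqa bizz roi pbdn bce fcbn syfl fnta iipxo kif
Hunk 3: at line 8 remove [fcbn] add [hba,wpt,ctmge] -> 15 lines: rgeco vornt ywub cgxqa bizz roi pbdn bce hba wpt ctmge syfl fnta iipxo kif
Hunk 4: at line 7 remove [bce,hba] add [hhti,xim] -> 15 lines: rgeco vornt ywub cgxqa bizz roi pbdn hhti xim wpt ctmge syfl fnta iipxo kif
Hunk 5: at line 8 remove [wpt,ctmge,syfl] add [cawoe,estj] -> 14 lines: rgeco vornt ywub cgxqa bizz roi pbdn hhti xim cawoe estj fnta iipxo kif
Final line count: 14

Answer: 14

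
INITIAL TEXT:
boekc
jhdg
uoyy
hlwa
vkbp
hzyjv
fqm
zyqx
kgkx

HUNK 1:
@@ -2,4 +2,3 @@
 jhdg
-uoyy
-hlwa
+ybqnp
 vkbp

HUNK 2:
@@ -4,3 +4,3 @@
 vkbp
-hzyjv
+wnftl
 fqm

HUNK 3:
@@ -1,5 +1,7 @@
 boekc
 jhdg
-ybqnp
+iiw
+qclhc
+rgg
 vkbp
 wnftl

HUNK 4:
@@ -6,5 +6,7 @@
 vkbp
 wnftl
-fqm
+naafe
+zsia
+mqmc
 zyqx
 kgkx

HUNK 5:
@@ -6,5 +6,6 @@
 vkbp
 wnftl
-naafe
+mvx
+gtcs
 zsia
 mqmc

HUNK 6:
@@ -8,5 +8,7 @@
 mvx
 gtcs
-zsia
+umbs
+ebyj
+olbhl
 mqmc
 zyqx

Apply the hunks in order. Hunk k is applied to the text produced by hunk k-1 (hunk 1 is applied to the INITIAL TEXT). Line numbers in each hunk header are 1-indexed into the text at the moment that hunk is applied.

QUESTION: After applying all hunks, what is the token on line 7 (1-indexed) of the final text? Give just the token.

Answer: wnftl

Derivation:
Hunk 1: at line 2 remove [uoyy,hlwa] add [ybqnp] -> 8 lines: boekc jhdg ybqnp vkbp hzyjv fqm zyqx kgkx
Hunk 2: at line 4 remove [hzyjv] add [wnftl] -> 8 lines: boekc jhdg ybqnp vkbp wnftl fqm zyqx kgkx
Hunk 3: at line 1 remove [ybqnp] add [iiw,qclhc,rgg] -> 10 lines: boekc jhdg iiw qclhc rgg vkbp wnftl fqm zyqx kgkx
Hunk 4: at line 6 remove [fqm] add [naafe,zsia,mqmc] -> 12 lines: boekc jhdg iiw qclhc rgg vkbp wnftl naafe zsia mqmc zyqx kgkx
Hunk 5: at line 6 remove [naafe] add [mvx,gtcs] -> 13 lines: boekc jhdg iiw qclhc rgg vkbp wnftl mvx gtcs zsia mqmc zyqx kgkx
Hunk 6: at line 8 remove [zsia] add [umbs,ebyj,olbhl] -> 15 lines: boekc jhdg iiw qclhc rgg vkbp wnftl mvx gtcs umbs ebyj olbhl mqmc zyqx kgkx
Final line 7: wnftl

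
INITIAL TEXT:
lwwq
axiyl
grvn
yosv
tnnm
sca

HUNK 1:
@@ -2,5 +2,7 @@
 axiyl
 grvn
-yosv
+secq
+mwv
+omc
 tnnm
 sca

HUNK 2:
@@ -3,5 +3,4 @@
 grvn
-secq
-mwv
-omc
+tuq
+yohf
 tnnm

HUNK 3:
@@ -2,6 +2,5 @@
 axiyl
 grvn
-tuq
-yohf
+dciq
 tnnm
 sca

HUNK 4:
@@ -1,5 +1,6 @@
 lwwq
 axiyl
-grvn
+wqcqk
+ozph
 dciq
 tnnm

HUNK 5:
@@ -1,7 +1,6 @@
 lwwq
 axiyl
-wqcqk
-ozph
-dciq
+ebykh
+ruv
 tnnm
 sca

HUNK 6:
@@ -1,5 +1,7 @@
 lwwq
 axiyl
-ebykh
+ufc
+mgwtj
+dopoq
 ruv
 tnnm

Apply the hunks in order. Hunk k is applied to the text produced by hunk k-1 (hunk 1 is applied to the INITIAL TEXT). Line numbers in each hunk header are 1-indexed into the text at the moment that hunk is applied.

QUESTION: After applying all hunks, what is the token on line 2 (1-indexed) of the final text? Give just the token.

Hunk 1: at line 2 remove [yosv] add [secq,mwv,omc] -> 8 lines: lwwq axiyl grvn secq mwv omc tnnm sca
Hunk 2: at line 3 remove [secq,mwv,omc] add [tuq,yohf] -> 7 lines: lwwq axiyl grvn tuq yohf tnnm sca
Hunk 3: at line 2 remove [tuq,yohf] add [dciq] -> 6 lines: lwwq axiyl grvn dciq tnnm sca
Hunk 4: at line 1 remove [grvn] add [wqcqk,ozph] -> 7 lines: lwwq axiyl wqcqk ozph dciq tnnm sca
Hunk 5: at line 1 remove [wqcqk,ozph,dciq] add [ebykh,ruv] -> 6 lines: lwwq axiyl ebykh ruv tnnm sca
Hunk 6: at line 1 remove [ebykh] add [ufc,mgwtj,dopoq] -> 8 lines: lwwq axiyl ufc mgwtj dopoq ruv tnnm sca
Final line 2: axiyl

Answer: axiyl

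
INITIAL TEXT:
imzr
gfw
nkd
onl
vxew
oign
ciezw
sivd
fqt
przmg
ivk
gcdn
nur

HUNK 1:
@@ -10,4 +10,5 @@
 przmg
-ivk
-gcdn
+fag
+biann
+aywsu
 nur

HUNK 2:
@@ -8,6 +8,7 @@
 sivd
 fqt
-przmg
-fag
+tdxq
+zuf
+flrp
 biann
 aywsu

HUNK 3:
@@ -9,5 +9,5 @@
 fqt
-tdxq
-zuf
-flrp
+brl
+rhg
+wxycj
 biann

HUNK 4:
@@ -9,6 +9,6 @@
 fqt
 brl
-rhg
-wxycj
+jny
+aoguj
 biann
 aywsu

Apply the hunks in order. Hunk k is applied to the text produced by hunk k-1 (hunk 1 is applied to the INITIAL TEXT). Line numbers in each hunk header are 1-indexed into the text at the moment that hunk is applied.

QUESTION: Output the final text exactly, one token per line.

Answer: imzr
gfw
nkd
onl
vxew
oign
ciezw
sivd
fqt
brl
jny
aoguj
biann
aywsu
nur

Derivation:
Hunk 1: at line 10 remove [ivk,gcdn] add [fag,biann,aywsu] -> 14 lines: imzr gfw nkd onl vxew oign ciezw sivd fqt przmg fag biann aywsu nur
Hunk 2: at line 8 remove [przmg,fag] add [tdxq,zuf,flrp] -> 15 lines: imzr gfw nkd onl vxew oign ciezw sivd fqt tdxq zuf flrp biann aywsu nur
Hunk 3: at line 9 remove [tdxq,zuf,flrp] add [brl,rhg,wxycj] -> 15 lines: imzr gfw nkd onl vxew oign ciezw sivd fqt brl rhg wxycj biann aywsu nur
Hunk 4: at line 9 remove [rhg,wxycj] add [jny,aoguj] -> 15 lines: imzr gfw nkd onl vxew oign ciezw sivd fqt brl jny aoguj biann aywsu nur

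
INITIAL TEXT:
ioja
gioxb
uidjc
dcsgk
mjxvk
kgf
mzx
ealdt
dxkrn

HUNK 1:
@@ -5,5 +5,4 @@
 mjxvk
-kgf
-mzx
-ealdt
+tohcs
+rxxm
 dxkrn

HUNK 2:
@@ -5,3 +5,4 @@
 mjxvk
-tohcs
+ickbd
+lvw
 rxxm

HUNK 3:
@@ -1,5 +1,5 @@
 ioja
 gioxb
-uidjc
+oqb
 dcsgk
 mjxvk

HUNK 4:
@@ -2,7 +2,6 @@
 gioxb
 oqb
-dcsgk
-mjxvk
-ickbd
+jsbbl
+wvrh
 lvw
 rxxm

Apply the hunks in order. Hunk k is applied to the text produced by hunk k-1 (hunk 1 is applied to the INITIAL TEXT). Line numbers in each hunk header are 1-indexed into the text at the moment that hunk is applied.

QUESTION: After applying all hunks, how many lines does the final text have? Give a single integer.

Answer: 8

Derivation:
Hunk 1: at line 5 remove [kgf,mzx,ealdt] add [tohcs,rxxm] -> 8 lines: ioja gioxb uidjc dcsgk mjxvk tohcs rxxm dxkrn
Hunk 2: at line 5 remove [tohcs] add [ickbd,lvw] -> 9 lines: ioja gioxb uidjc dcsgk mjxvk ickbd lvw rxxm dxkrn
Hunk 3: at line 1 remove [uidjc] add [oqb] -> 9 lines: ioja gioxb oqb dcsgk mjxvk ickbd lvw rxxm dxkrn
Hunk 4: at line 2 remove [dcsgk,mjxvk,ickbd] add [jsbbl,wvrh] -> 8 lines: ioja gioxb oqb jsbbl wvrh lvw rxxm dxkrn
Final line count: 8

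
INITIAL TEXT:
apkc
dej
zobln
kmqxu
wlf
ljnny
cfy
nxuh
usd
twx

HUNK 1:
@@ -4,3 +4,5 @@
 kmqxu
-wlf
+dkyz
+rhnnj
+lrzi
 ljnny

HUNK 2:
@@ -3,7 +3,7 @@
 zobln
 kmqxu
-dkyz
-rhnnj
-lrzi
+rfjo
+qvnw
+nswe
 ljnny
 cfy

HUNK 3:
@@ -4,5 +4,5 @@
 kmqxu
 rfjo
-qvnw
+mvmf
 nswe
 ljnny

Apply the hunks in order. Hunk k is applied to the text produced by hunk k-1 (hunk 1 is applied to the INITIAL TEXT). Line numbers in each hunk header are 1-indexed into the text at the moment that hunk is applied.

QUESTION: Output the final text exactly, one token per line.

Hunk 1: at line 4 remove [wlf] add [dkyz,rhnnj,lrzi] -> 12 lines: apkc dej zobln kmqxu dkyz rhnnj lrzi ljnny cfy nxuh usd twx
Hunk 2: at line 3 remove [dkyz,rhnnj,lrzi] add [rfjo,qvnw,nswe] -> 12 lines: apkc dej zobln kmqxu rfjo qvnw nswe ljnny cfy nxuh usd twx
Hunk 3: at line 4 remove [qvnw] add [mvmf] -> 12 lines: apkc dej zobln kmqxu rfjo mvmf nswe ljnny cfy nxuh usd twx

Answer: apkc
dej
zobln
kmqxu
rfjo
mvmf
nswe
ljnny
cfy
nxuh
usd
twx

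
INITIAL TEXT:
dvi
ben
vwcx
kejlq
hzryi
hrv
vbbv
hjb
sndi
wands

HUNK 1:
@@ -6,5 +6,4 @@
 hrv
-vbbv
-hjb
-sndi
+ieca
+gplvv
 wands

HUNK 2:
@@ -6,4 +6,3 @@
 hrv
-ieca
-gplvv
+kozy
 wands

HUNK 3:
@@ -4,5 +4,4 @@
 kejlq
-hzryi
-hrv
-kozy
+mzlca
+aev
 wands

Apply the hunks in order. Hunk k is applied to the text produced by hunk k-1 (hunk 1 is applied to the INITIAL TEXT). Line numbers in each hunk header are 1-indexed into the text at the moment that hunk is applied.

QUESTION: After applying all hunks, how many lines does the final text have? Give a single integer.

Answer: 7

Derivation:
Hunk 1: at line 6 remove [vbbv,hjb,sndi] add [ieca,gplvv] -> 9 lines: dvi ben vwcx kejlq hzryi hrv ieca gplvv wands
Hunk 2: at line 6 remove [ieca,gplvv] add [kozy] -> 8 lines: dvi ben vwcx kejlq hzryi hrv kozy wands
Hunk 3: at line 4 remove [hzryi,hrv,kozy] add [mzlca,aev] -> 7 lines: dvi ben vwcx kejlq mzlca aev wands
Final line count: 7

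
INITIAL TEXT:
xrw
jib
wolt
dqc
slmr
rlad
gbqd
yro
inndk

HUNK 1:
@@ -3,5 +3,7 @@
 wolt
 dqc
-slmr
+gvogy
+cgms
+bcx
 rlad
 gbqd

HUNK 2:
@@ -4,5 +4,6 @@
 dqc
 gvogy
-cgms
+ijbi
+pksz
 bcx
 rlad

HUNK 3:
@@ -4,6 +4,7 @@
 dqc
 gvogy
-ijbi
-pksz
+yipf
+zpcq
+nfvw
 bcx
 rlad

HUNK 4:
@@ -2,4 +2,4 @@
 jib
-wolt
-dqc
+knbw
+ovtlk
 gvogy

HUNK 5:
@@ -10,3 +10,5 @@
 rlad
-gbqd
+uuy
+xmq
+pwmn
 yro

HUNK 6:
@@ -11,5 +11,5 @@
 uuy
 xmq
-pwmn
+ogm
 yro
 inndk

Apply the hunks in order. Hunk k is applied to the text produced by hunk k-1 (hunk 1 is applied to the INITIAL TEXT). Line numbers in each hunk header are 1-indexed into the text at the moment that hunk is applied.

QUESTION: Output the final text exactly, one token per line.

Hunk 1: at line 3 remove [slmr] add [gvogy,cgms,bcx] -> 11 lines: xrw jib wolt dqc gvogy cgms bcx rlad gbqd yro inndk
Hunk 2: at line 4 remove [cgms] add [ijbi,pksz] -> 12 lines: xrw jib wolt dqc gvogy ijbi pksz bcx rlad gbqd yro inndk
Hunk 3: at line 4 remove [ijbi,pksz] add [yipf,zpcq,nfvw] -> 13 lines: xrw jib wolt dqc gvogy yipf zpcq nfvw bcx rlad gbqd yro inndk
Hunk 4: at line 2 remove [wolt,dqc] add [knbw,ovtlk] -> 13 lines: xrw jib knbw ovtlk gvogy yipf zpcq nfvw bcx rlad gbqd yro inndk
Hunk 5: at line 10 remove [gbqd] add [uuy,xmq,pwmn] -> 15 lines: xrw jib knbw ovtlk gvogy yipf zpcq nfvw bcx rlad uuy xmq pwmn yro inndk
Hunk 6: at line 11 remove [pwmn] add [ogm] -> 15 lines: xrw jib knbw ovtlk gvogy yipf zpcq nfvw bcx rlad uuy xmq ogm yro inndk

Answer: xrw
jib
knbw
ovtlk
gvogy
yipf
zpcq
nfvw
bcx
rlad
uuy
xmq
ogm
yro
inndk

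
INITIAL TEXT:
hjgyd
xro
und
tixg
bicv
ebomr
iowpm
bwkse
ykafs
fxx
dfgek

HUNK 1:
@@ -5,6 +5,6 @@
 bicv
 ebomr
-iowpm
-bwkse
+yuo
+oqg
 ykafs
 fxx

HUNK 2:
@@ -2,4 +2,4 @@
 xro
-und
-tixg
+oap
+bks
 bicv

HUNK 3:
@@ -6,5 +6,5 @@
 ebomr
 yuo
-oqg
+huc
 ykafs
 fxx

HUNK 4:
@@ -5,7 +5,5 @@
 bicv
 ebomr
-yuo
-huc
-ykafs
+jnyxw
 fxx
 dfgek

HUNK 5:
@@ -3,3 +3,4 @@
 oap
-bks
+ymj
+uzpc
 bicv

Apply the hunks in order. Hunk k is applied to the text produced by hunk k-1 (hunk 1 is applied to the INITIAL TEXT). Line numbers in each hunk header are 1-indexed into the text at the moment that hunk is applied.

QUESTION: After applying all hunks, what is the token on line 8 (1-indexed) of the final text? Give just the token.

Hunk 1: at line 5 remove [iowpm,bwkse] add [yuo,oqg] -> 11 lines: hjgyd xro und tixg bicv ebomr yuo oqg ykafs fxx dfgek
Hunk 2: at line 2 remove [und,tixg] add [oap,bks] -> 11 lines: hjgyd xro oap bks bicv ebomr yuo oqg ykafs fxx dfgek
Hunk 3: at line 6 remove [oqg] add [huc] -> 11 lines: hjgyd xro oap bks bicv ebomr yuo huc ykafs fxx dfgek
Hunk 4: at line 5 remove [yuo,huc,ykafs] add [jnyxw] -> 9 lines: hjgyd xro oap bks bicv ebomr jnyxw fxx dfgek
Hunk 5: at line 3 remove [bks] add [ymj,uzpc] -> 10 lines: hjgyd xro oap ymj uzpc bicv ebomr jnyxw fxx dfgek
Final line 8: jnyxw

Answer: jnyxw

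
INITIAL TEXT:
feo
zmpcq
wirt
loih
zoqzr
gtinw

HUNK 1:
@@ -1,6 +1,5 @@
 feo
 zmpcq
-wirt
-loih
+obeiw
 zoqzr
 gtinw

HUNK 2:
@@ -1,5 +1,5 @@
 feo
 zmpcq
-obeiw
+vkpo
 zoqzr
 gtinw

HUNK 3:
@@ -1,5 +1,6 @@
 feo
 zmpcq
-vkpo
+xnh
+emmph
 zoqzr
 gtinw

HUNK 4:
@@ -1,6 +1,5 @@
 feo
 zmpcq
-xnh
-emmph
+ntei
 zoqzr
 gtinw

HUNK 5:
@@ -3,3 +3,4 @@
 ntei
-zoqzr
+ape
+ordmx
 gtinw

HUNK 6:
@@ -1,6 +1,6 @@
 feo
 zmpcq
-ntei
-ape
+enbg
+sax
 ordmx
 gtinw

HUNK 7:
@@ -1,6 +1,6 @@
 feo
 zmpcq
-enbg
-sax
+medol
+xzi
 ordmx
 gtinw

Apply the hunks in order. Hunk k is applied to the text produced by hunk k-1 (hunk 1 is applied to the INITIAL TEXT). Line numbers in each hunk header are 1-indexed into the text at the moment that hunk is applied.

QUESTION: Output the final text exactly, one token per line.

Hunk 1: at line 1 remove [wirt,loih] add [obeiw] -> 5 lines: feo zmpcq obeiw zoqzr gtinw
Hunk 2: at line 1 remove [obeiw] add [vkpo] -> 5 lines: feo zmpcq vkpo zoqzr gtinw
Hunk 3: at line 1 remove [vkpo] add [xnh,emmph] -> 6 lines: feo zmpcq xnh emmph zoqzr gtinw
Hunk 4: at line 1 remove [xnh,emmph] add [ntei] -> 5 lines: feo zmpcq ntei zoqzr gtinw
Hunk 5: at line 3 remove [zoqzr] add [ape,ordmx] -> 6 lines: feo zmpcq ntei ape ordmx gtinw
Hunk 6: at line 1 remove [ntei,ape] add [enbg,sax] -> 6 lines: feo zmpcq enbg sax ordmx gtinw
Hunk 7: at line 1 remove [enbg,sax] add [medol,xzi] -> 6 lines: feo zmpcq medol xzi ordmx gtinw

Answer: feo
zmpcq
medol
xzi
ordmx
gtinw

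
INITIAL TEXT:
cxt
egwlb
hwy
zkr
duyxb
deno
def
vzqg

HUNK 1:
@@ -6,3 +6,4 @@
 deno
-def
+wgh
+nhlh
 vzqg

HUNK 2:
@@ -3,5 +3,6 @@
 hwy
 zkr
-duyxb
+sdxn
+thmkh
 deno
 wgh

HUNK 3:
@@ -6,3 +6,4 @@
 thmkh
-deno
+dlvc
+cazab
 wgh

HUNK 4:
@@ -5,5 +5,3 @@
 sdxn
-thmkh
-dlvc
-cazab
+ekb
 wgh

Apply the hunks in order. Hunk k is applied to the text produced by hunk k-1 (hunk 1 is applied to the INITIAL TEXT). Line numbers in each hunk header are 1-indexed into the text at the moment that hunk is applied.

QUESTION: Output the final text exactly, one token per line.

Answer: cxt
egwlb
hwy
zkr
sdxn
ekb
wgh
nhlh
vzqg

Derivation:
Hunk 1: at line 6 remove [def] add [wgh,nhlh] -> 9 lines: cxt egwlb hwy zkr duyxb deno wgh nhlh vzqg
Hunk 2: at line 3 remove [duyxb] add [sdxn,thmkh] -> 10 lines: cxt egwlb hwy zkr sdxn thmkh deno wgh nhlh vzqg
Hunk 3: at line 6 remove [deno] add [dlvc,cazab] -> 11 lines: cxt egwlb hwy zkr sdxn thmkh dlvc cazab wgh nhlh vzqg
Hunk 4: at line 5 remove [thmkh,dlvc,cazab] add [ekb] -> 9 lines: cxt egwlb hwy zkr sdxn ekb wgh nhlh vzqg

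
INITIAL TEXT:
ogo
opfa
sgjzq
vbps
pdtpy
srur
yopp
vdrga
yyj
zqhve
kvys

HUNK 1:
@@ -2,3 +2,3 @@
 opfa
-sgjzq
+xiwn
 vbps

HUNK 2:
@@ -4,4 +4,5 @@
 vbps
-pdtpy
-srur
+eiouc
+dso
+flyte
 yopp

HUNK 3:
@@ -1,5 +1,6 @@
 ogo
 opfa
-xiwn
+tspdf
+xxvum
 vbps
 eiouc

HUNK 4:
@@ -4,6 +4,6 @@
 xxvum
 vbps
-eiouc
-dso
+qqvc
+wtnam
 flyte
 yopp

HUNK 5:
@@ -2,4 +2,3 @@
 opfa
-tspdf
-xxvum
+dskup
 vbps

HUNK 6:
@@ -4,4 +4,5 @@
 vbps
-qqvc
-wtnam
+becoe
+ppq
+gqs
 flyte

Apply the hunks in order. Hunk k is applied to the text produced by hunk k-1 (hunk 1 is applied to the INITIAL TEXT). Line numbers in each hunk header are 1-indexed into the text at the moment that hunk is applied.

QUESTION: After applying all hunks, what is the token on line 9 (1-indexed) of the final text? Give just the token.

Hunk 1: at line 2 remove [sgjzq] add [xiwn] -> 11 lines: ogo opfa xiwn vbps pdtpy srur yopp vdrga yyj zqhve kvys
Hunk 2: at line 4 remove [pdtpy,srur] add [eiouc,dso,flyte] -> 12 lines: ogo opfa xiwn vbps eiouc dso flyte yopp vdrga yyj zqhve kvys
Hunk 3: at line 1 remove [xiwn] add [tspdf,xxvum] -> 13 lines: ogo opfa tspdf xxvum vbps eiouc dso flyte yopp vdrga yyj zqhve kvys
Hunk 4: at line 4 remove [eiouc,dso] add [qqvc,wtnam] -> 13 lines: ogo opfa tspdf xxvum vbps qqvc wtnam flyte yopp vdrga yyj zqhve kvys
Hunk 5: at line 2 remove [tspdf,xxvum] add [dskup] -> 12 lines: ogo opfa dskup vbps qqvc wtnam flyte yopp vdrga yyj zqhve kvys
Hunk 6: at line 4 remove [qqvc,wtnam] add [becoe,ppq,gqs] -> 13 lines: ogo opfa dskup vbps becoe ppq gqs flyte yopp vdrga yyj zqhve kvys
Final line 9: yopp

Answer: yopp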